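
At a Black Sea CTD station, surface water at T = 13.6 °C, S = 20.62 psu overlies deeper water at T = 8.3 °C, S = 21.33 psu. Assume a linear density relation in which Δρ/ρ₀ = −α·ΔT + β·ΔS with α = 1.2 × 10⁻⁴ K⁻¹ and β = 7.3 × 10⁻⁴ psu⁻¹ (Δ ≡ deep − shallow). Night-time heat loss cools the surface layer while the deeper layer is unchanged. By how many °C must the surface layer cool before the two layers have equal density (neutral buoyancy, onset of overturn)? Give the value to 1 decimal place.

9.6 °C

Neutral buoyancy requires Δρ = 0, i.e. −α(T_deep − T_surf′) + β(S_deep − S_surf) = 0.
T_surf′ = T_deep − (β/α)·ΔS = 8.3 − (7.3 × 10⁻⁴/1.2 × 10⁻⁴)·(+0.71) = 3.981 °C.
Cooling required: 13.6 − (3.981) = 9.619 °C.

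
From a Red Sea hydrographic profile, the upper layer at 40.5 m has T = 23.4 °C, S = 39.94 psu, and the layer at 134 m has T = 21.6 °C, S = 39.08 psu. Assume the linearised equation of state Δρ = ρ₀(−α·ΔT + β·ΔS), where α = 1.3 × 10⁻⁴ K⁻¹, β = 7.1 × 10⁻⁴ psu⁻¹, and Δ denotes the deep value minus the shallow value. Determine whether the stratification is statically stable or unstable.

unstable

ΔT = 21.6 − 23.4 = -1.8 K and ΔS = 39.08 − 39.94 = -0.86 psu (deep − shallow).
−αΔT = 2.34 × 10⁻⁴; βΔS = -6.106 × 10⁻⁴; sum Δρ/ρ₀ = -3.766 × 10⁻⁴.
Δρ/ρ₀ < 0, so Δρ < 0: deeper water is lighter → statically unstable; the column would overturn.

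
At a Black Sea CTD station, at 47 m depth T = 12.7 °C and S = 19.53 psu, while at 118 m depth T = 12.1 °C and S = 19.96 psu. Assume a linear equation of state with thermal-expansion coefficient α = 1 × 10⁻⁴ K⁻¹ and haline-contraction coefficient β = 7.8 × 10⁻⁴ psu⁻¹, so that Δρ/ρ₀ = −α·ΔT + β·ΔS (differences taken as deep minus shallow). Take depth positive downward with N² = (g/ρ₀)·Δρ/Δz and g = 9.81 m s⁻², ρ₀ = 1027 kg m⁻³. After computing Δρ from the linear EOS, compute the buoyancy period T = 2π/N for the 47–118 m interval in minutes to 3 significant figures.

ΔT = -0.6 K, ΔS = +0.43 psu (deep − shallow).
Δρ/ρ₀ = −αΔT + βΔS = 6.00 × 10⁻⁵ + 3.354 × 10⁻⁴ = 3.954 × 10⁻⁴, so Δρ ≈ 0.4061 kg m⁻³.
N² = (g/ρ₀)·Δρ/Δz = g·(Δρ/ρ₀)/Δz = 9.81 × 3.954 × 10⁻⁴ / 71 = 5.4632 × 10⁻⁵ s⁻².
N = √(5.4632 × 10⁻⁵) = 7.3913 × 10⁻³ rad s⁻¹ → T = 2π/N = 850.08 s = 14.168 min ≈ 14.2 min.

14.2 min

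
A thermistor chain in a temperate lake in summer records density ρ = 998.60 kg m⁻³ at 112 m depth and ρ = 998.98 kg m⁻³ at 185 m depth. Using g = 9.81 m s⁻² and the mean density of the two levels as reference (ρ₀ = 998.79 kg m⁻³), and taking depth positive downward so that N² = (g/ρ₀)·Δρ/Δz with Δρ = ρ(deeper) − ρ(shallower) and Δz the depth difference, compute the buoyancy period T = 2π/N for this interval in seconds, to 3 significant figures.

Δρ = 998.98 − 998.60 = 0.38 kg m⁻³ over Δz = 185 − 112 = 73 m.
N² = (9.81/998.79) × (0.38/73) = 5.1128 × 10⁻⁵ s⁻².
N = √(5.1128 × 10⁻⁵) = 7.1504 × 10⁻³ rad s⁻¹, so T = 2π/N = 878.72 s ≈ 879 s.

879 s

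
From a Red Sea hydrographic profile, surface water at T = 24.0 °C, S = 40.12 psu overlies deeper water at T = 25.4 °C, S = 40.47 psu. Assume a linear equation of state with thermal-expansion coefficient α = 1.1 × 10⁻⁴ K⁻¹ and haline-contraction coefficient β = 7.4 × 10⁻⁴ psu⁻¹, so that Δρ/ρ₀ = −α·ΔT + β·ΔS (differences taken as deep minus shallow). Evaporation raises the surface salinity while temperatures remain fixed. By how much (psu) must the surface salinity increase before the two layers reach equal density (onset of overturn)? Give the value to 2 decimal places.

0.14 psu

Neutral buoyancy requires −α(T_deep − T_surf) + β(S_deep − S_surf′) = 0.
S_surf′ = S_deep − (α/β)·ΔT = 40.47 − (1.1 × 10⁻⁴/7.4 × 10⁻⁴)·(+1.4) = 40.2619 psu.
Increase required: 40.2619 − 40.12 = 0.1419 psu.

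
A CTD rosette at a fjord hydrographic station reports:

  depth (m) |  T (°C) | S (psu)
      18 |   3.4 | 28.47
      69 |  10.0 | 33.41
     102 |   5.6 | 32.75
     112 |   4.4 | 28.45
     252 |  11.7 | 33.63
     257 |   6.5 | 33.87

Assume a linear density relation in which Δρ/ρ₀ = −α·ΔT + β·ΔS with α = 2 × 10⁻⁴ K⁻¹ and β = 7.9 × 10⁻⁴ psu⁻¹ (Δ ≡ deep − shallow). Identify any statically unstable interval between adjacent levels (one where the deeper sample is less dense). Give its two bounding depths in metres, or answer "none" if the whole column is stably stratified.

Evaluate Δρ/ρ₀ = −αΔT + βΔS across each adjacent pair:
  18–69 m: −αΔT+βΔS = −(2 × 10⁻⁴)(+6.6)+(7.9 × 10⁻⁴)(+4.94) = 2.6 × 10⁻³ → stable
  69–102 m: −αΔT+βΔS = −(2 × 10⁻⁴)(-4.4)+(7.9 × 10⁻⁴)(-0.66) = 3.6 × 10⁻⁴ → stable
  102–112 m: −αΔT+βΔS = −(2 × 10⁻⁴)(-1.2)+(7.9 × 10⁻⁴)(-4.30) = -3.2 × 10⁻³ → UNSTABLE
  112–252 m: −αΔT+βΔS = −(2 × 10⁻⁴)(+7.3)+(7.9 × 10⁻⁴)(+5.18) = 2.6 × 10⁻³ → stable
  252–257 m: −αΔT+βΔS = −(2 × 10⁻⁴)(-5.2)+(7.9 × 10⁻⁴)(+0.24) = 1.2 × 10⁻³ → stable
The 102–112 m interval has Δρ < 0: lighter water underlies denser water.

102–112 m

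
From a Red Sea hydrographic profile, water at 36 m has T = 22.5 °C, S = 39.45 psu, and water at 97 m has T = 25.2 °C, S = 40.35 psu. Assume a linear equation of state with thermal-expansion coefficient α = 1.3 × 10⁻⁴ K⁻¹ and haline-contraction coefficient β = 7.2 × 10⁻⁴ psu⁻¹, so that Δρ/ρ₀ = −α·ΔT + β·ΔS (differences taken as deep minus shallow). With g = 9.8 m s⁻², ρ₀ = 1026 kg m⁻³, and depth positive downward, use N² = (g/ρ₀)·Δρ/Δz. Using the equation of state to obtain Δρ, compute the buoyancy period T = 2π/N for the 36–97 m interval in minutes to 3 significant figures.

ΔT = +2.7 K, ΔS = +0.90 psu (deep − shallow).
Δρ/ρ₀ = −αΔT + βΔS = -3.51 × 10⁻⁴ + 6.48 × 10⁻⁴ = 2.97 × 10⁻⁴, so Δρ ≈ 0.3047 kg m⁻³.
N² = (g/ρ₀)·Δρ/Δz = g·(Δρ/ρ₀)/Δz = 9.8 × 2.97 × 10⁻⁴ / 61 = 4.7715 × 10⁻⁵ s⁻².
N = √(4.7715 × 10⁻⁵) = 6.9076 × 10⁻³ rad s⁻¹ → T = 2π/N = 909.60 s = 15.160 min ≈ 15.2 min.

15.2 min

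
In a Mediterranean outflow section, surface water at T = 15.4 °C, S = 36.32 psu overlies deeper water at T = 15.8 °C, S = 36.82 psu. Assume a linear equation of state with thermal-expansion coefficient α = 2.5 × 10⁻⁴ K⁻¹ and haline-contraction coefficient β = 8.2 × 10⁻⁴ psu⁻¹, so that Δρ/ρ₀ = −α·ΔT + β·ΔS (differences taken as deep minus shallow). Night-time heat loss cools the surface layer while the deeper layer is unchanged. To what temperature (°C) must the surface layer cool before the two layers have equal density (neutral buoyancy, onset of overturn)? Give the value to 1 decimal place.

14.2 °C

Neutral buoyancy requires Δρ = 0, i.e. −α(T_deep − T_surf′) + β(S_deep − S_surf) = 0.
T_surf′ = T_deep − (β/α)·ΔS = 15.8 − (8.2 × 10⁻⁴/2.5 × 10⁻⁴)·(+0.50) = 14.160 °C.
Cooling required: 15.4 − (14.160) = 1.240 °C.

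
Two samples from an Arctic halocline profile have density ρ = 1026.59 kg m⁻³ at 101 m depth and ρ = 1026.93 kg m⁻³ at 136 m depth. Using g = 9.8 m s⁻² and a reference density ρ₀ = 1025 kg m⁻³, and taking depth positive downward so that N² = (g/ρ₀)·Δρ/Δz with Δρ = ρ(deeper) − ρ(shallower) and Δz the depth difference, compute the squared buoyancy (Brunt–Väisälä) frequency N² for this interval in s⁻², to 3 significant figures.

9.29 × 10⁻⁵ s⁻²

Δρ = 1026.93 − 1026.59 = 0.34 kg m⁻³ over Δz = 136 − 101 = 35 m.
N² = (9.8/1025) × (0.34/35) = 9.2878 × 10⁻⁵ s⁻² ≈ 9.29 × 10⁻⁵ s⁻².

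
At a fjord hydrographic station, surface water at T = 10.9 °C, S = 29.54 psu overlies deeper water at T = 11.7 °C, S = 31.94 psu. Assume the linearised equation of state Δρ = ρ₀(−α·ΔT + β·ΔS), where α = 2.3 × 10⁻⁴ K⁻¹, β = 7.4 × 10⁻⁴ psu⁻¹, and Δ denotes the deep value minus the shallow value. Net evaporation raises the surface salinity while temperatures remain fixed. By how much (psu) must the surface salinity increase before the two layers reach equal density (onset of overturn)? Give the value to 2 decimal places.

2.15 psu

Neutral buoyancy requires −α(T_deep − T_surf) + β(S_deep − S_surf′) = 0.
S_surf′ = S_deep − (α/β)·ΔT = 31.94 − (2.3 × 10⁻⁴/7.4 × 10⁻⁴)·(+0.8) = 31.6914 psu.
Increase required: 31.6914 − 29.54 = 2.1514 psu.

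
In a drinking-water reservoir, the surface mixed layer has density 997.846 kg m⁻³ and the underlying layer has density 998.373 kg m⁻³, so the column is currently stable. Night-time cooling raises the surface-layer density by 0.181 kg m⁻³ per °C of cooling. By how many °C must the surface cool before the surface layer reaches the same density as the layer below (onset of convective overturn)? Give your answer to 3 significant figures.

2.91 °C

Density deficit of the surface layer: 998.373 − 997.846 = 0.527 kg m⁻³.
Required change = 0.527 / 0.181 = 2.91 °C.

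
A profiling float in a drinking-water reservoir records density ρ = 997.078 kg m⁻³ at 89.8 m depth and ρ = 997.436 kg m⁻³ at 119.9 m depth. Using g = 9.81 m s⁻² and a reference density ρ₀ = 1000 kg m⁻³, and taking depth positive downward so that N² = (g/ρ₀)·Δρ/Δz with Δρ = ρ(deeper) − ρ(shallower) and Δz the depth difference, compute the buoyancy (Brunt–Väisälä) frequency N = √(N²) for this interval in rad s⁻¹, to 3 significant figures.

Δρ = 997.436 − 997.078 = 0.358 kg m⁻³ over Δz = 119.9 − 89.8 = 30.1 m.
N² = (9.81/1000) × (0.358/30.1) = 1.1668 × 10⁻⁴ s⁻².
N = √(1.1668 × 10⁻⁴) = 0.010802 rad s⁻¹ ≈ 0.0108 rad s⁻¹.

0.0108 rad s⁻¹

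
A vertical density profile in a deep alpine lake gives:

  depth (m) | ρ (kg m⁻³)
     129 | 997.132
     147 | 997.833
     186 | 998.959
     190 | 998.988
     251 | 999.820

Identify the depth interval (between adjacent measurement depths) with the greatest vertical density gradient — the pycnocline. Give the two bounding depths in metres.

Compute the density gradient over each adjacent pair:
  129–147 m: Δρ/Δz = 0.701/18 = 0.039 kg m⁻⁴
  147–186 m: Δρ/Δz = 1.126/39 = 0.029 kg m⁻⁴
  186–190 m: Δρ/Δz = 0.029/4 = 7.3 × 10⁻³ kg m⁻⁴
  190–251 m: Δρ/Δz = 0.832/61 = 0.014 kg m⁻⁴
The largest gradient is in the 129–147 m interval — the pycnocline.

129–147 m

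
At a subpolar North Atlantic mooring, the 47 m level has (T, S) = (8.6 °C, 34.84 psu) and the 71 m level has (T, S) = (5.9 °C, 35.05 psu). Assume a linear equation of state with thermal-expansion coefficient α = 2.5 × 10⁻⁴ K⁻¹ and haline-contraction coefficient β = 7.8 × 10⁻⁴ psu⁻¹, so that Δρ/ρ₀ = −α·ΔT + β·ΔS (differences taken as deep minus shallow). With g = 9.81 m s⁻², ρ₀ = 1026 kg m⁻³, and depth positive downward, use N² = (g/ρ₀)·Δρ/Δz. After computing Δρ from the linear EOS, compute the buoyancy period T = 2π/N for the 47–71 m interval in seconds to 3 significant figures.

ΔT = -2.7 K, ΔS = +0.21 psu (deep − shallow).
Δρ/ρ₀ = −αΔT + βΔS = 6.75 × 10⁻⁴ + 1.638 × 10⁻⁴ = 8.388 × 10⁻⁴, so Δρ ≈ 0.8606 kg m⁻³.
N² = (g/ρ₀)·Δρ/Δz = g·(Δρ/ρ₀)/Δz = 9.81 × 8.388 × 10⁻⁴ / 24 = 3.4286 × 10⁻⁴ s⁻².
N = √(3.4286 × 10⁻⁴) = 0.018516 rad s⁻¹ → T = 2π/N = 339.34 s ≈ 339 s.

339 s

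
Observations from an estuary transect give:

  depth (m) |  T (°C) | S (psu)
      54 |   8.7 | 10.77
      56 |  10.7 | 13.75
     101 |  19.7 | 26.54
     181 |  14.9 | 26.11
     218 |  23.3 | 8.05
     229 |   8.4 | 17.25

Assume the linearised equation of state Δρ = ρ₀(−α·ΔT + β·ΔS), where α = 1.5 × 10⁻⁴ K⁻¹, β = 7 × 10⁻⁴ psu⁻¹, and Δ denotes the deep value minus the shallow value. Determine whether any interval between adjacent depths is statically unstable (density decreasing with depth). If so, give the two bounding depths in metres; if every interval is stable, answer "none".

Evaluate Δρ/ρ₀ = −αΔT + βΔS across each adjacent pair:
  54–56 m: −αΔT+βΔS = −(1.5 × 10⁻⁴)(+2.0)+(7 × 10⁻⁴)(+2.98) = 1.8 × 10⁻³ → stable
  56–101 m: −αΔT+βΔS = −(1.5 × 10⁻⁴)(+9.0)+(7 × 10⁻⁴)(+12.79) = 7.6 × 10⁻³ → stable
  101–181 m: −αΔT+βΔS = −(1.5 × 10⁻⁴)(-4.8)+(7 × 10⁻⁴)(-0.43) = 4.2 × 10⁻⁴ → stable
  181–218 m: −αΔT+βΔS = −(1.5 × 10⁻⁴)(+8.4)+(7 × 10⁻⁴)(-18.06) = -0.014 → UNSTABLE
  218–229 m: −αΔT+βΔS = −(1.5 × 10⁻⁴)(-14.9)+(7 × 10⁻⁴)(+9.20) = 8.7 × 10⁻³ → stable
The 181–218 m interval has Δρ < 0: lighter water underlies denser water.

181–218 m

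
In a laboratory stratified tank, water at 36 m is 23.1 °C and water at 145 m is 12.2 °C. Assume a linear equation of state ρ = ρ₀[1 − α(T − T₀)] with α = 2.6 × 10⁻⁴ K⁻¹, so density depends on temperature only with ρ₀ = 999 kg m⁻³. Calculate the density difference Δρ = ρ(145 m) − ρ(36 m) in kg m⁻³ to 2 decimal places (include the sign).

+2.83 kg m⁻³

ΔT = -10.9 K, Δρ/ρ₀ = −αΔT = 2.834 × 10⁻³.
Δρ = 999 × (2.834 × 10⁻³) = +2.83 kg m⁻³.
Positive Δρ: denser below, stable.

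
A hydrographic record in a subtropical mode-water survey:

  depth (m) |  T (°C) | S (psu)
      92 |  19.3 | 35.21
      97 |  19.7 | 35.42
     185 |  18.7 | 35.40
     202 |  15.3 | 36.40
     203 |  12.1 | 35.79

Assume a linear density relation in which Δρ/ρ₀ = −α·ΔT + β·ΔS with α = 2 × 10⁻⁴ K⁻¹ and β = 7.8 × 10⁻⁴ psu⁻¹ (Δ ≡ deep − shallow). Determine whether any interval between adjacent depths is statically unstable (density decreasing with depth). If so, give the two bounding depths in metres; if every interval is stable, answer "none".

none

Evaluate Δρ/ρ₀ = −αΔT + βΔS across each adjacent pair:
  92–97 m: −αΔT+βΔS = −(2 × 10⁻⁴)(+0.4)+(7.8 × 10⁻⁴)(+0.21) = 8.4 × 10⁻⁵ → stable
  97–185 m: −αΔT+βΔS = −(2 × 10⁻⁴)(-1.0)+(7.8 × 10⁻⁴)(-0.02) = 1.8 × 10⁻⁴ → stable
  185–202 m: −αΔT+βΔS = −(2 × 10⁻⁴)(-3.4)+(7.8 × 10⁻⁴)(+1.00) = 1.5 × 10⁻³ → stable
  202–203 m: −αΔT+βΔS = −(2 × 10⁻⁴)(-3.2)+(7.8 × 10⁻⁴)(-0.61) = 1.6 × 10⁻⁴ → stable
Every interval has Δρ > 0: the column is stably stratified throughout.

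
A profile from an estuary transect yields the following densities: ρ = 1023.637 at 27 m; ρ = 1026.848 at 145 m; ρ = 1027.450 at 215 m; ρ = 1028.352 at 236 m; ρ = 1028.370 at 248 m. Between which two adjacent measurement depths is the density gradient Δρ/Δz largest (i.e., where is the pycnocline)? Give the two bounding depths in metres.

Compute the density gradient over each adjacent pair:
  27–145 m: Δρ/Δz = 3.211/118 = 0.027 kg m⁻⁴
  145–215 m: Δρ/Δz = 0.602/70 = 8.6 × 10⁻³ kg m⁻⁴
  215–236 m: Δρ/Δz = 0.902/21 = 0.043 kg m⁻⁴
  236–248 m: Δρ/Δz = 0.018/12 = 1.5 × 10⁻³ kg m⁻⁴
The largest gradient is in the 215–236 m interval — the pycnocline.

215–236 m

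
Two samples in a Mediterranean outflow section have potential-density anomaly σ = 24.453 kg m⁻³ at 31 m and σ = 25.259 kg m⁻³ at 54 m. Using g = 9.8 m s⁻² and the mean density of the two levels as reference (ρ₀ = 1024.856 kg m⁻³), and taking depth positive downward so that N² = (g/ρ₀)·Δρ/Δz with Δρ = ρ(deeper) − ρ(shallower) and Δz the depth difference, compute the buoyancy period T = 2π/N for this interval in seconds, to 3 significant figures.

343 s

Δρ = 1025.259 − 1024.453 = 0.806 kg m⁻³ over Δz = 54 − 31 = 23 m.
N² = (9.8/1024.856) × (0.806/23) = 3.3510 × 10⁻⁴ s⁻².
N = √(3.3510 × 10⁻⁴) = 0.018306 rad s⁻¹, so T = 2π/N = 343.23 s ≈ 343 s.
N² > 0, so the interval is statically stable.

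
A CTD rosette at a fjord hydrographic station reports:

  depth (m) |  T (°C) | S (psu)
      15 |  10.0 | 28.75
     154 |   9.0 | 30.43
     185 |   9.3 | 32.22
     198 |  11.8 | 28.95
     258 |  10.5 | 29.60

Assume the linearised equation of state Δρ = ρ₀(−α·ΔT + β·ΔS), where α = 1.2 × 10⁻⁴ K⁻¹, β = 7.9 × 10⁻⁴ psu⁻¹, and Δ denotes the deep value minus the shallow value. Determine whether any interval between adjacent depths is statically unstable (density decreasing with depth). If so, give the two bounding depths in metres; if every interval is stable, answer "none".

185–198 m

Evaluate Δρ/ρ₀ = −αΔT + βΔS across each adjacent pair:
  15–154 m: −αΔT+βΔS = −(1.2 × 10⁻⁴)(-1.0)+(7.9 × 10⁻⁴)(+1.68) = 1.4 × 10⁻³ → stable
  154–185 m: −αΔT+βΔS = −(1.2 × 10⁻⁴)(+0.3)+(7.9 × 10⁻⁴)(+1.79) = 1.4 × 10⁻³ → stable
  185–198 m: −αΔT+βΔS = −(1.2 × 10⁻⁴)(+2.5)+(7.9 × 10⁻⁴)(-3.27) = -2.9 × 10⁻³ → UNSTABLE
  198–258 m: −αΔT+βΔS = −(1.2 × 10⁻⁴)(-1.3)+(7.9 × 10⁻⁴)(+0.65) = 6.7 × 10⁻⁴ → stable
The 185–198 m interval has Δρ < 0: lighter water underlies denser water.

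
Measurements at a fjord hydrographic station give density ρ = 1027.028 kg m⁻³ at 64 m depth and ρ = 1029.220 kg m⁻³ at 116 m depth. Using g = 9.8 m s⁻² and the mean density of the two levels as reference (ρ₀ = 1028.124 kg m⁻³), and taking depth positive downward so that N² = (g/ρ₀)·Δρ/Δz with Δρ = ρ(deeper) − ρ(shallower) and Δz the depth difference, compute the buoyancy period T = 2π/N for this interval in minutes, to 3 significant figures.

5.22 min

Δρ = 1029.220 − 1027.028 = 2.192 kg m⁻³ over Δz = 116 − 64 = 52 m.
N² = (9.8/1028.124) × (2.192/52) = 4.0181 × 10⁻⁴ s⁻².
N = √(4.0181 × 10⁻⁴) = 0.020045 rad s⁻¹, so T = 2π/N = 313.45 s = 5.2242 min ≈ 5.22 min.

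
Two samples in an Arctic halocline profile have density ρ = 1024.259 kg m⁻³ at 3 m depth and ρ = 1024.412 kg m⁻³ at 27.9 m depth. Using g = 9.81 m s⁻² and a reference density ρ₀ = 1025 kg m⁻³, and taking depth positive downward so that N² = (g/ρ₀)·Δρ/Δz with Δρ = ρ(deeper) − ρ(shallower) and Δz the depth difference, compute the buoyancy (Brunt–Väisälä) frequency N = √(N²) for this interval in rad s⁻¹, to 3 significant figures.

Δρ = 1024.412 − 1024.259 = 0.153 kg m⁻³ over Δz = 27.9 − 3 = 24.9 m.
N² = (9.81/1025) × (0.153/24.9) = 5.8808 × 10⁻⁵ s⁻².
N = √(5.8808 × 10⁻⁵) = 7.6686 × 10⁻³ rad s⁻¹ ≈ 7.67 × 10⁻³ rad s⁻¹.

7.67 × 10⁻³ rad s⁻¹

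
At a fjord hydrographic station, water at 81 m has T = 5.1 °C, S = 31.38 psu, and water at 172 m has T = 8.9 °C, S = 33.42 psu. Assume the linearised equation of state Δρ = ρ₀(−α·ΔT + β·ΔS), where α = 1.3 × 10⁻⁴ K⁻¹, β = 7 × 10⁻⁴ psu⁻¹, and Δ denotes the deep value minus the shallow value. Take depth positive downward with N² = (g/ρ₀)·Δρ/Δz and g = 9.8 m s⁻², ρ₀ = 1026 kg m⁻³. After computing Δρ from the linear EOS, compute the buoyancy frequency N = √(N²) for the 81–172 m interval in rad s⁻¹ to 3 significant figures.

0.0100 rad s⁻¹

ΔT = +3.8 K, ΔS = +2.04 psu (deep − shallow).
Δρ/ρ₀ = −αΔT + βΔS = -4.94 × 10⁻⁴ + 1.428 × 10⁻³ = 9.34 × 10⁻⁴, so Δρ ≈ 0.9583 kg m⁻³.
N² = (g/ρ₀)·Δρ/Δz = g·(Δρ/ρ₀)/Δz = 9.8 × 9.34 × 10⁻⁴ / 91 = 1.0058 × 10⁻⁴ s⁻².
N = √(1.0058 × 10⁻⁴) = 0.010029 rad s⁻¹ ≈ 0.0100 rad s⁻¹.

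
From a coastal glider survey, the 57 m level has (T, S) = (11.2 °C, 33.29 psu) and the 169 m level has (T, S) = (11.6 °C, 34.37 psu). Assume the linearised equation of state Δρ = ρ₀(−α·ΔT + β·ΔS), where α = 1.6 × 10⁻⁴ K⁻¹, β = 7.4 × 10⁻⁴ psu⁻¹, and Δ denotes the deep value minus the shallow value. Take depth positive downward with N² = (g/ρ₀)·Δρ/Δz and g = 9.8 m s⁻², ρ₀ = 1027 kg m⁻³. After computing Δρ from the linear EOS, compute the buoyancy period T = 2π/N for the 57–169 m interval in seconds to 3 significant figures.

ΔT = +0.4 K, ΔS = +1.08 psu (deep − shallow).
Δρ/ρ₀ = −αΔT + βΔS = -6.40 × 10⁻⁵ + 7.992 × 10⁻⁴ = 7.352 × 10⁻⁴, so Δρ ≈ 0.7551 kg m⁻³.
N² = (g/ρ₀)·Δρ/Δz = g·(Δρ/ρ₀)/Δz = 9.8 × 7.352 × 10⁻⁴ / 112 = 6.4330 × 10⁻⁵ s⁻².
N = √(6.4330 × 10⁻⁵) = 8.0206 × 10⁻³ rad s⁻¹ → T = 2π/N = 783.38 s ≈ 783 s.

783 s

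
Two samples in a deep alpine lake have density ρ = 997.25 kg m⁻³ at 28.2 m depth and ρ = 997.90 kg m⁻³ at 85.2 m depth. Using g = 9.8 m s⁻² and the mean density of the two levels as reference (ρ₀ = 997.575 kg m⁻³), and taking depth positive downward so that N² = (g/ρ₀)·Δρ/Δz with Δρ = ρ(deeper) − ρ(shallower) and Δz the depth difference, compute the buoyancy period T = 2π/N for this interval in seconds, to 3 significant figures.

594 s

Δρ = 997.90 − 997.25 = 0.65 kg m⁻³ over Δz = 85.2 − 28.2 = 57 m.
N² = (9.8/997.575) × (0.65/57) = 1.1203 × 10⁻⁴ s⁻².
N = √(1.1203 × 10⁻⁴) = 0.010584 rad s⁻¹, so T = 2π/N = 593.65 s ≈ 594 s.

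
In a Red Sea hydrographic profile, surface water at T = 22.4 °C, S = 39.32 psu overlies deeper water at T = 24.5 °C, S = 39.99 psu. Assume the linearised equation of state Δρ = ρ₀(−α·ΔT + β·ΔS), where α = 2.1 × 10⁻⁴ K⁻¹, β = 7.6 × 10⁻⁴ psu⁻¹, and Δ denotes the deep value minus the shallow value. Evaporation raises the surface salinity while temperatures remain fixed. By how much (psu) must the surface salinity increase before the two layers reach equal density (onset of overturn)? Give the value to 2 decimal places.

0.09 psu

Neutral buoyancy requires −α(T_deep − T_surf) + β(S_deep − S_surf′) = 0.
S_surf′ = S_deep − (α/β)·ΔT = 39.99 − (2.1 × 10⁻⁴/7.6 × 10⁻⁴)·(+2.1) = 39.4097 psu.
Increase required: 39.4097 − 39.32 = 0.0897 psu.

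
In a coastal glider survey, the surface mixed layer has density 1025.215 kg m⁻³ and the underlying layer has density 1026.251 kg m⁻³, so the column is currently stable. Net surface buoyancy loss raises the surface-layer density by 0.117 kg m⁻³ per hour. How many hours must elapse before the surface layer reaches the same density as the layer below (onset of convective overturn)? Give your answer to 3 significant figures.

Density deficit of the surface layer: 1026.251 − 1025.215 = 1.036 kg m⁻³.
Required change = 1.036 / 0.117 = 8.85 hours.

8.85 hours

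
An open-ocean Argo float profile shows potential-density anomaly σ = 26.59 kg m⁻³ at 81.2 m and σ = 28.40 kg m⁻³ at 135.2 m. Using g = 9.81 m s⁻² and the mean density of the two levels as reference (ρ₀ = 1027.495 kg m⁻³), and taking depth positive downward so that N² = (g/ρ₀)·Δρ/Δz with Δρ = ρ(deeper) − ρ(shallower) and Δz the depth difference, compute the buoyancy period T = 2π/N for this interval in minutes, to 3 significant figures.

Δρ = 1028.40 − 1026.59 = 1.81 kg m⁻³ over Δz = 135.2 − 81.2 = 54 m.
N² = (9.81/1027.495) × (1.81/54) = 3.2002 × 10⁻⁴ s⁻².
N = √(3.2002 × 10⁻⁴) = 0.017889 rad s⁻¹, so T = 2π/N = 351.23 s = 5.8538 min ≈ 5.85 min.
Since Δρ > 0 the layer is stably stratified.

5.85 min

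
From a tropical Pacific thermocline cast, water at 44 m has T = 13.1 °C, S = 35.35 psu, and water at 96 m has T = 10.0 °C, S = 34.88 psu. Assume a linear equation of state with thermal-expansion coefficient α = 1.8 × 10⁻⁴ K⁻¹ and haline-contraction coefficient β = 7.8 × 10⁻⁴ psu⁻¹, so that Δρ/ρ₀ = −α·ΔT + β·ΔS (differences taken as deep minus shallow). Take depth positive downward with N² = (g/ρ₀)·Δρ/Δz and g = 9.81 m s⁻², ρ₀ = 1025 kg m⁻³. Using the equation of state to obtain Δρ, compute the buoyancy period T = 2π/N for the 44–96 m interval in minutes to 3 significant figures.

ΔT = -3.1 K, ΔS = -0.47 psu (deep − shallow).
Δρ/ρ₀ = −αΔT + βΔS = 5.58 × 10⁻⁴ − 3.666 × 10⁻⁴ = 1.914 × 10⁻⁴, so Δρ ≈ 0.1962 kg m⁻³.
N² = (g/ρ₀)·Δρ/Δz = g·(Δρ/ρ₀)/Δz = 9.81 × 1.914 × 10⁻⁴ / 52 = 3.6108 × 10⁻⁵ s⁻².
N = √(3.6108 × 10⁻⁵) = 6.0090 × 10⁻³ rad s⁻¹ → T = 2π/N = 1.0456 × 10³ s = 17.427 min ≈ 17.4 min.

17.4 min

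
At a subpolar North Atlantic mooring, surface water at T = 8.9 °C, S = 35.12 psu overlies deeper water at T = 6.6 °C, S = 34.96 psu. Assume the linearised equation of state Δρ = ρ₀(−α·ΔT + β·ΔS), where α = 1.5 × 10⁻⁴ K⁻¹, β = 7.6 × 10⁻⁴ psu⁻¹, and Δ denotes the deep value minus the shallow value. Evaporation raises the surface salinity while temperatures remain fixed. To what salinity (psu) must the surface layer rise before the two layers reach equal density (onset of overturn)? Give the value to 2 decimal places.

35.41 psu

Neutral buoyancy requires −α(T_deep − T_surf) + β(S_deep − S_surf′) = 0.
S_surf′ = S_deep − (α/β)·ΔT = 34.96 − (1.5 × 10⁻⁴/7.6 × 10⁻⁴)·(-2.3) = 35.4139 psu.
Increase required: 35.4139 − 35.12 = 0.2939 psu.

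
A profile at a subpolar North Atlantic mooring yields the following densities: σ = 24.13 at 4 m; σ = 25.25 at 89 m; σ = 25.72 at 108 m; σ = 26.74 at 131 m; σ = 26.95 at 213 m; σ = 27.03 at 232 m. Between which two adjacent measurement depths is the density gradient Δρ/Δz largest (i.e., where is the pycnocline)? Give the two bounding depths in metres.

Compute the density gradient over each adjacent pair:
  4–89 m: Δρ/Δz = 1.12/85 = 0.013 kg m⁻⁴
  89–108 m: Δρ/Δz = 0.47/19 = 0.025 kg m⁻⁴
  108–131 m: Δρ/Δz = 1.02/23 = 0.044 kg m⁻⁴
  131–213 m: Δρ/Δz = 0.21/82 = 2.6 × 10⁻³ kg m⁻⁴
  213–232 m: Δρ/Δz = 0.08/19 = 4.2 × 10⁻³ kg m⁻⁴
The largest gradient is in the 108–131 m interval — the pycnocline.

108–131 m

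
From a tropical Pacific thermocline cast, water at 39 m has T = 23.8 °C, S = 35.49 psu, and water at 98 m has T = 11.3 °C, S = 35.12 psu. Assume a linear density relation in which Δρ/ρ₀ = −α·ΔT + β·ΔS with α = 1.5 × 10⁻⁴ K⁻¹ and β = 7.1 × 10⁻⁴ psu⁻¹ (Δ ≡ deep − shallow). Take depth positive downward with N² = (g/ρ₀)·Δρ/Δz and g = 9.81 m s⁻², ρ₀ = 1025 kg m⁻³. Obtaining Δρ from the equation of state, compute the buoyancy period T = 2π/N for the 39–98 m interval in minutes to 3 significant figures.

ΔT = -12.5 K, ΔS = -0.37 psu (deep − shallow).
Δρ/ρ₀ = −αΔT + βΔS = 1.875 × 10⁻³ − 2.627 × 10⁻⁴ = 1.6123 × 10⁻³, so Δρ ≈ 1.653 kg m⁻³.
N² = (g/ρ₀)·Δρ/Δz = g·(Δρ/ρ₀)/Δz = 9.81 × 1.6123 × 10⁻³ / 59 = 2.6808 × 10⁻⁴ s⁻².
N = √(2.6808 × 10⁻⁴) = 0.016373 rad s⁻¹ → T = 2π/N = 383.75 s = 6.3958 min ≈ 6.40 min.

6.40 min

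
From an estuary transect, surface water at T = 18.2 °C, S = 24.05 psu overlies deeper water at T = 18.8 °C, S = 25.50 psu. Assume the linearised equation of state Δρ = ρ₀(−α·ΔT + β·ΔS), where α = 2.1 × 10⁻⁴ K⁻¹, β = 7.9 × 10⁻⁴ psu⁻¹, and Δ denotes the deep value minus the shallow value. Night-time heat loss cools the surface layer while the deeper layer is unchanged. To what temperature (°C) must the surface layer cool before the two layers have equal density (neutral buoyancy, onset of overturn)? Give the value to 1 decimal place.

Neutral buoyancy requires Δρ = 0, i.e. −α(T_deep − T_surf′) + β(S_deep − S_surf) = 0.
T_surf′ = T_deep − (β/α)·ΔS = 18.8 − (7.9 × 10⁻⁴/2.1 × 10⁻⁴)·(+1.45) = 13.345 °C.
Cooling required: 18.2 − (13.345) = 4.855 °C.

13.3 °C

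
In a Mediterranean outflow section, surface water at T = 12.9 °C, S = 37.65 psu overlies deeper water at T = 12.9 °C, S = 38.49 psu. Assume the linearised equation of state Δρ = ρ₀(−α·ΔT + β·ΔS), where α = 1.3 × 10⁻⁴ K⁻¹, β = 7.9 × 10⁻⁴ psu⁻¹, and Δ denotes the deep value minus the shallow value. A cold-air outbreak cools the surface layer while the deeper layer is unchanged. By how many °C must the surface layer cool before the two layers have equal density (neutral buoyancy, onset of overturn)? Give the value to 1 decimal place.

5.1 °C

Neutral buoyancy requires Δρ = 0, i.e. −α(T_deep − T_surf′) + β(S_deep − S_surf) = 0.
T_surf′ = T_deep − (β/α)·ΔS = 12.9 − (7.9 × 10⁻⁴/1.3 × 10⁻⁴)·(+0.84) = 7.795 °C.
Cooling required: 12.9 − (7.795) = 5.105 °C.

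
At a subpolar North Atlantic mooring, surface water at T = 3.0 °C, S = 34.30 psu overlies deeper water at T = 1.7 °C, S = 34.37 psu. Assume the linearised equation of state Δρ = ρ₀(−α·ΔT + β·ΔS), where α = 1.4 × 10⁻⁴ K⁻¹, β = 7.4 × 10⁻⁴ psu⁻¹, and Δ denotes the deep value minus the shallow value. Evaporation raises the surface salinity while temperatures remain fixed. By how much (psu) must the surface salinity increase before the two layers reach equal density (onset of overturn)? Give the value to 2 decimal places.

Neutral buoyancy requires −α(T_deep − T_surf) + β(S_deep − S_surf′) = 0.
S_surf′ = S_deep − (α/β)·ΔT = 34.37 − (1.4 × 10⁻⁴/7.4 × 10⁻⁴)·(-1.3) = 34.6159 psu.
Increase required: 34.6159 − 34.30 = 0.3159 psu.

0.32 psu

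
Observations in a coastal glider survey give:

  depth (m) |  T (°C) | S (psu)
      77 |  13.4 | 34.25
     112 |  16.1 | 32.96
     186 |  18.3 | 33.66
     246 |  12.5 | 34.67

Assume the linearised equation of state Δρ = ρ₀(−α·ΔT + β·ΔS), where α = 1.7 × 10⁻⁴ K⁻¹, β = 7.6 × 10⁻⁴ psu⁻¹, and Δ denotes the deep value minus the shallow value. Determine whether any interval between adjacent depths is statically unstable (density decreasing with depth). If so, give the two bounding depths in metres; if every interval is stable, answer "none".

77–112 m

Evaluate Δρ/ρ₀ = −αΔT + βΔS across each adjacent pair:
  77–112 m: −αΔT+βΔS = −(1.7 × 10⁻⁴)(+2.7)+(7.6 × 10⁻⁴)(-1.29) = -1.4 × 10⁻³ → UNSTABLE
  112–186 m: −αΔT+βΔS = −(1.7 × 10⁻⁴)(+2.2)+(7.6 × 10⁻⁴)(+0.70) = 1.6 × 10⁻⁴ → stable
  186–246 m: −αΔT+βΔS = −(1.7 × 10⁻⁴)(-5.8)+(7.6 × 10⁻⁴)(+1.01) = 1.8 × 10⁻³ → stable
The 77–112 m interval has Δρ < 0: lighter water underlies denser water.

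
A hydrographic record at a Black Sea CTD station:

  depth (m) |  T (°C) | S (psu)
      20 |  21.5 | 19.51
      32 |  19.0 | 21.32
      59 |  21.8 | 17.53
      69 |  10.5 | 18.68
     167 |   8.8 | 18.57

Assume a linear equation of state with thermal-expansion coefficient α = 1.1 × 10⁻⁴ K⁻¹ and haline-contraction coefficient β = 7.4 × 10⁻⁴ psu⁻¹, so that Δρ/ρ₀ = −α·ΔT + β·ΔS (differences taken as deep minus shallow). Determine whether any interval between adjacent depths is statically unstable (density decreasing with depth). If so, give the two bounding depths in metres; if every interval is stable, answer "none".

Evaluate Δρ/ρ₀ = −αΔT + βΔS across each adjacent pair:
  20–32 m: −αΔT+βΔS = −(1.1 × 10⁻⁴)(-2.5)+(7.4 × 10⁻⁴)(+1.81) = 1.6 × 10⁻³ → stable
  32–59 m: −αΔT+βΔS = −(1.1 × 10⁻⁴)(+2.8)+(7.4 × 10⁻⁴)(-3.79) = -3.1 × 10⁻³ → UNSTABLE
  59–69 m: −αΔT+βΔS = −(1.1 × 10⁻⁴)(-11.3)+(7.4 × 10⁻⁴)(+1.15) = 2.1 × 10⁻³ → stable
  69–167 m: −αΔT+βΔS = −(1.1 × 10⁻⁴)(-1.7)+(7.4 × 10⁻⁴)(-0.11) = 1.1 × 10⁻⁴ → stable
The 32–59 m interval has Δρ < 0: lighter water underlies denser water.

32–59 m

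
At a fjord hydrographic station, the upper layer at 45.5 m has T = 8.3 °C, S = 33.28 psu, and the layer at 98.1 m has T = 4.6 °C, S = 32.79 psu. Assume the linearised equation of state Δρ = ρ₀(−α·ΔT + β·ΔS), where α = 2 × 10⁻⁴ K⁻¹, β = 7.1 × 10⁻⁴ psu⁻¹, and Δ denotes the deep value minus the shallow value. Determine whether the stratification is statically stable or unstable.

stable

ΔT = 4.6 − 8.3 = -3.7 K and ΔS = 32.79 − 33.28 = -0.49 psu (deep − shallow).
−αΔT = 7.40 × 10⁻⁴; βΔS = -3.479 × 10⁻⁴; sum Δρ/ρ₀ = 3.921 × 10⁻⁴.
Δρ/ρ₀ > 0, so Δρ > 0: deeper water is denser → statically stable.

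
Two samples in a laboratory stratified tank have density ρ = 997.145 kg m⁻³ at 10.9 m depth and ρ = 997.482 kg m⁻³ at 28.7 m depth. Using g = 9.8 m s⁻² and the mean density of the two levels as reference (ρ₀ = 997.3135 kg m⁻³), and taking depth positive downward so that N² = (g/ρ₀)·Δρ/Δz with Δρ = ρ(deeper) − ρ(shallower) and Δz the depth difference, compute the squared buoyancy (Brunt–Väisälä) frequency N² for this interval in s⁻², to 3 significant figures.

Δρ = 997.482 − 997.145 = 0.337 kg m⁻³ over Δz = 28.7 − 10.9 = 17.8 m.
N² = (9.8/997.3135) × (0.337/17.8) = 1.8604 × 10⁻⁴ s⁻² ≈ 1.86 × 10⁻⁴ s⁻².

1.86 × 10⁻⁴ s⁻²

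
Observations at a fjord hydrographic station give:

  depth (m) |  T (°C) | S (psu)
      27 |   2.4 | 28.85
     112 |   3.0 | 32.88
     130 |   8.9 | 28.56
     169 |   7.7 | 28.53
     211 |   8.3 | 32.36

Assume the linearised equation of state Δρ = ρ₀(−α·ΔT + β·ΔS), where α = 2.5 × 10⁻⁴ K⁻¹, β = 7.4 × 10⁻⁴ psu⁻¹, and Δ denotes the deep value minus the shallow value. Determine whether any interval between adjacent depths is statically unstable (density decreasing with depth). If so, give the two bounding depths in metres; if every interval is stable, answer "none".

112–130 m

Evaluate Δρ/ρ₀ = −αΔT + βΔS across each adjacent pair:
  27–112 m: −αΔT+βΔS = −(2.5 × 10⁻⁴)(+0.6)+(7.4 × 10⁻⁴)(+4.03) = 2.8 × 10⁻³ → stable
  112–130 m: −αΔT+βΔS = −(2.5 × 10⁻⁴)(+5.9)+(7.4 × 10⁻⁴)(-4.32) = -4.7 × 10⁻³ → UNSTABLE
  130–169 m: −αΔT+βΔS = −(2.5 × 10⁻⁴)(-1.2)+(7.4 × 10⁻⁴)(-0.03) = 2.8 × 10⁻⁴ → stable
  169–211 m: −αΔT+βΔS = −(2.5 × 10⁻⁴)(+0.6)+(7.4 × 10⁻⁴)(+3.83) = 2.7 × 10⁻³ → stable
The 112–130 m interval has Δρ < 0: lighter water underlies denser water.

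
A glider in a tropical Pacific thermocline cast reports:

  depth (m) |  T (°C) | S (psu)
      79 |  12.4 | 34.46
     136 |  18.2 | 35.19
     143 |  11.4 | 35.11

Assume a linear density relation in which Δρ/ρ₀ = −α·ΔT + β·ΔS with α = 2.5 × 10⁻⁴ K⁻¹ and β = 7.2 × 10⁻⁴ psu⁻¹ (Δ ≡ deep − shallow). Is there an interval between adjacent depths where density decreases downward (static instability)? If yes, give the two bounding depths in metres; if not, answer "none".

79–136 m

Evaluate Δρ/ρ₀ = −αΔT + βΔS across each adjacent pair:
  79–136 m: −αΔT+βΔS = −(2.5 × 10⁻⁴)(+5.8)+(7.2 × 10⁻⁴)(+0.73) = -9.2 × 10⁻⁴ → UNSTABLE
  136–143 m: −αΔT+βΔS = −(2.5 × 10⁻⁴)(-6.8)+(7.2 × 10⁻⁴)(-0.08) = 1.6 × 10⁻³ → stable
The 79–136 m interval has Δρ < 0: lighter water underlies denser water.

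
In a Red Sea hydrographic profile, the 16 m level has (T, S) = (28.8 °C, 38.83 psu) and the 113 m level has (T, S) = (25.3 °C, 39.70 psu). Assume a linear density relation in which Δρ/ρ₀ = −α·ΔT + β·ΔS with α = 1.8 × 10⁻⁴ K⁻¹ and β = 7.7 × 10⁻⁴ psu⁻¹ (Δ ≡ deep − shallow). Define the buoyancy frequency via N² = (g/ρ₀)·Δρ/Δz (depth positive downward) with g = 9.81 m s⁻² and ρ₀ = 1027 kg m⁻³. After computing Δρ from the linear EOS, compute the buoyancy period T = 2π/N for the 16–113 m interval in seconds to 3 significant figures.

548 s

ΔT = -3.5 K, ΔS = +0.87 psu (deep − shallow).
Δρ/ρ₀ = −αΔT + βΔS = 6.30 × 10⁻⁴ + 6.699 × 10⁻⁴ = 1.2999 × 10⁻³, so Δρ ≈ 1.335 kg m⁻³.
N² = (g/ρ₀)·Δρ/Δz = g·(Δρ/ρ₀)/Δz = 9.81 × 1.2999 × 10⁻³ / 97 = 1.3146 × 10⁻⁴ s⁻².
N = √(1.3146 × 10⁻⁴) = 0.011466 rad s⁻¹ → T = 2π/N = 547.98 s ≈ 548 s.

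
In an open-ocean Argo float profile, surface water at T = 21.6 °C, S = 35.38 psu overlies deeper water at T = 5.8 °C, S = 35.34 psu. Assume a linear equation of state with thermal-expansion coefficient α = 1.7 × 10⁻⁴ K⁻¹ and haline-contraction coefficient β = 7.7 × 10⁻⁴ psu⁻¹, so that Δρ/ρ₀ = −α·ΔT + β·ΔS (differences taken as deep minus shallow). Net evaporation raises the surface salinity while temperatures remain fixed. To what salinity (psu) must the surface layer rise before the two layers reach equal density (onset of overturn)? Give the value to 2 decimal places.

38.83 psu

Neutral buoyancy requires −α(T_deep − T_surf) + β(S_deep − S_surf′) = 0.
S_surf′ = S_deep − (α/β)·ΔT = 35.34 − (1.7 × 10⁻⁴/7.7 × 10⁻⁴)·(-15.8) = 38.8283 psu.
Increase required: 38.8283 − 35.38 = 3.4483 psu.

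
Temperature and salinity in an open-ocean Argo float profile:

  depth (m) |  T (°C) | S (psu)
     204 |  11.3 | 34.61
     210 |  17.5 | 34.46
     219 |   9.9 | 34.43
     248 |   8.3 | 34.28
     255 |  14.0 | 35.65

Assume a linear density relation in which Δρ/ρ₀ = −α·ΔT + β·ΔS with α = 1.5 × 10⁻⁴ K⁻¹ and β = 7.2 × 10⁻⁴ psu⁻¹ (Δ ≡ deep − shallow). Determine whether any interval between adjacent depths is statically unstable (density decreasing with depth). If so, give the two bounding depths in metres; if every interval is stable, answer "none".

Evaluate Δρ/ρ₀ = −αΔT + βΔS across each adjacent pair:
  204–210 m: −αΔT+βΔS = −(1.5 × 10⁻⁴)(+6.2)+(7.2 × 10⁻⁴)(-0.15) = -1.0 × 10⁻³ → UNSTABLE
  210–219 m: −αΔT+βΔS = −(1.5 × 10⁻⁴)(-7.6)+(7.2 × 10⁻⁴)(-0.03) = 1.1 × 10⁻³ → stable
  219–248 m: −αΔT+βΔS = −(1.5 × 10⁻⁴)(-1.6)+(7.2 × 10⁻⁴)(-0.15) = 1.3 × 10⁻⁴ → stable
  248–255 m: −αΔT+βΔS = −(1.5 × 10⁻⁴)(+5.7)+(7.2 × 10⁻⁴)(+1.37) = 1.3 × 10⁻⁴ → stable
The 204–210 m interval has Δρ < 0: lighter water underlies denser water.

204–210 m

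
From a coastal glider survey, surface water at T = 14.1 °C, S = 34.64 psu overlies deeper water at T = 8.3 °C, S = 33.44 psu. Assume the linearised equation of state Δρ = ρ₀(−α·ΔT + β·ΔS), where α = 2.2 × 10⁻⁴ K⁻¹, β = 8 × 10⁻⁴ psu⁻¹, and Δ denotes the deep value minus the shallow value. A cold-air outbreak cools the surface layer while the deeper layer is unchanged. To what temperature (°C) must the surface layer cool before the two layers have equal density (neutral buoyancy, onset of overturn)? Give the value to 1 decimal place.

12.7 °C

Neutral buoyancy requires Δρ = 0, i.e. −α(T_deep − T_surf′) + β(S_deep − S_surf) = 0.
T_surf′ = T_deep − (β/α)·ΔS = 8.3 − (8 × 10⁻⁴/2.2 × 10⁻⁴)·(-1.20) = 12.664 °C.
Cooling required: 14.1 − (12.664) = 1.436 °C.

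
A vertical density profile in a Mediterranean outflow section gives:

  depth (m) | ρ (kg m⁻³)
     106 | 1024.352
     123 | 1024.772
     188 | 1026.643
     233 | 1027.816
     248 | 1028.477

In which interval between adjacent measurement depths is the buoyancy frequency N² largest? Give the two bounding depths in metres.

Compute the density gradient over each adjacent pair:
  106–123 m: Δρ/Δz = 0.420/17 = 0.025 kg m⁻⁴
  123–188 m: Δρ/Δz = 1.871/65 = 0.029 kg m⁻⁴
  188–233 m: Δρ/Δz = 1.173/45 = 0.026 kg m⁻⁴
  233–248 m: Δρ/Δz = 0.661/15 = 0.044 kg m⁻⁴
The largest gradient is in the 233–248 m interval — the pycnocline.

233–248 m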